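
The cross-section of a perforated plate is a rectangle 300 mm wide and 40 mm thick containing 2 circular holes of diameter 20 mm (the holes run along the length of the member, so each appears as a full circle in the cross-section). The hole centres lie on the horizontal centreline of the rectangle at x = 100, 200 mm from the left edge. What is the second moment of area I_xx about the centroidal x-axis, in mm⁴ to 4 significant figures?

Treat the section as a set of non-overlapping primitives; coordinates are from the bounding-box lower-left.
Plate: 300 × 40, A = 12 000 mm², y = 20 mm, Ī = 1 600 000 mm⁴.
Hole 1 (subtracted): ⌀20, A = 314.159 mm², y = 20 mm, Ī = 7853.98 mm⁴.
Hole 2 (subtracted): ⌀20, A = 314.159 mm², y = 20 mm, Ī = 7853.98 mm⁴.
By symmetry the centroid is at mid-height, ȳ = 20 mm.
All pieces are centred on the centroidal x-axis, so I = ΣĪ (holes subtracted) = 1 584 292 mm⁴.

I_xx ≈ 1.584 × 10⁶ mm⁴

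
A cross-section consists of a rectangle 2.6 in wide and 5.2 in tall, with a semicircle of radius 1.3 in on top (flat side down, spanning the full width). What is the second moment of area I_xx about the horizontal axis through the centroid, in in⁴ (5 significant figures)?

I_xx ≈ 52.820 in⁴

Split into non-overlapping primitives; take the origin at the lower-left of the bounding box.
Rectangular body: 2.6 × 5.2, A = 13.52 in², y = 2.6 in, Ī = 30.46507 in⁴.
Semicircular cap: semicircle r = 1.3, A = 2.654646 in², y = 5.751737 in, Ī = 0.3134769 in⁴.
Centroid: ȳ = ΣA·y / ΣA = 3.117275 in.
Transfer each piece to the horizontal axis through the centroid using Ī + A·d² with d = y − 3.117275:
  rectangular body: d = -0.5172754 in → contributes +34.08266 in⁴
  semicircular cap: d = 2.634462 in → contributes +18.73775 in⁴
Total I = 52.82042 in⁴.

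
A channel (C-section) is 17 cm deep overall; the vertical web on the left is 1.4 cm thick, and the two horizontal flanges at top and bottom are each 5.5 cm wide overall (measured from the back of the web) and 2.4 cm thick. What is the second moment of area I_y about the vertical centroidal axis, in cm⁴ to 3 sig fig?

Break the section into simple shapes (no overlaps), measuring from the bottom-left corner of the bounding box.
Web: 1.4 × 17, A = 23.8 cm², x = 0.7 cm, Ī = 3.8873 cm⁴.
Top flange (beyond web): 4.1 × 2.4, A = 9.84 cm², x = 3.45 cm, Ī = 13.784 cm⁴.
Bottom flange (beyond web): 4.1 × 2.4, A = 9.84 cm², x = 3.45 cm, Ī = 13.784 cm⁴.
Centroid: x̄ = ΣA·x / ΣA = 1.9447 cm.
Transfer each piece to the vertical centroidal axis using Ī + A·d² with d = x − 1.9447:
  web: d = -1.2447 cm → contributes +40.761 cm⁴
  top flange (beyond web): d = 1.5053 cm → contributes +36.081 cm⁴
  bottom flange (beyond web): d = 1.5053 cm → contributes +36.081 cm⁴
Total I = 112.92 cm⁴.

I_y ≈ 113 cm⁴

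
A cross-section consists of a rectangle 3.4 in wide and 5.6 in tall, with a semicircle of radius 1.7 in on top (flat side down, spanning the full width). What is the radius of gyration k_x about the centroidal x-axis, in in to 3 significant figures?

k_x ≈ 2.02 in

Decompose the section into non-overlapping parts with the origin at the bottom-left of its bounding rectangle.
Rectangular body: 3.4 × 5.6, A = 19.04 in², y = 2.8 in, Ī = 49.758 in⁴.
Semicircular cap: semicircle r = 1.7, A = 4.5396 in², y = 6.3215 in, Ī = 0.9167 in⁴.
Centroid: ȳ = ΣA·y / ΣA = 3.478 in.
Transfer each piece to the centroidal x-axis using Ī + A·d² with d = y − 3.478:
  rectangular body: d = -0.67797 in → contributes +58.509 in⁴
  semicircular cap: d = 2.8435 in → contributes +37.622 in⁴
Total I = 96.132 in⁴.
Radius of gyration: k = √(I/A) = √(96.132 / 23.58) = 2.0191 in.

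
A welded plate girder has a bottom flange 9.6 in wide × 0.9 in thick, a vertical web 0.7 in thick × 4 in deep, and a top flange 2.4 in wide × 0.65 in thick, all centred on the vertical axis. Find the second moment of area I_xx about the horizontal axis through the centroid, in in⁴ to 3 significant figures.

I_xx ≈ 41.0 in⁴

Split into non-overlapping primitives; take the origin at the lower-left of the bounding box.
Bottom plate: 9.6 × 0.9, A = 8.64 in², y = 0.45 in, Ī = 0.5832 in⁴.
Web plate: 0.7 × 4, A = 2.8 in², y = 2.9 in, Ī = 3.7333 in⁴.
Top plate: 2.4 × 0.65, A = 1.56 in², y = 5.225 in, Ī = 0.054925 in⁴.
Centroid: ȳ = ΣA·y / ΣA = 1.5507 in.
Transfer each piece to the horizontal axis through the centroid using Ī + A·d² with d = y − 1.5507:
  bottom plate: d = -1.1007 in → contributes +11.051 in⁴
  web plate: d = 1.3493 in → contributes +8.8311 in⁴
  top plate: d = 3.6743 in → contributes +21.116 in⁴
Total I = 40.998 in⁴.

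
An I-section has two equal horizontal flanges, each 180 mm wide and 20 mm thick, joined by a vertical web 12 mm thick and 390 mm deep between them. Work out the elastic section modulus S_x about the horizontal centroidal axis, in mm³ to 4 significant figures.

Decompose the section into non-overlapping parts with the origin at the bottom-left of its bounding rectangle.
Bottom flange: 180 × 20, A = 3 600 mm², y = 10 mm, Ī = 120 000 mm⁴.
Web: 12 × 390, A = 4 680 mm², y = 215 mm, Ī = 59 319 000 mm⁴.
Top flange: 180 × 20, A = 3 600 mm², y = 420 mm, Ī = 120 000 mm⁴.
By symmetry the centroid is at mid-height, ȳ = 215 mm.
Transfer each piece to the horizontal centroidal axis using Ī + A·d² with d = y − 215:
  bottom flange: d = -205 mm → contributes +151 410 000 mm⁴
  web: d = 0 mm → contributes +59 319 000 mm⁴
  top flange: d = 205 mm → contributes +151 410 000 mm⁴
Total I = 362 139 000 mm⁴.
Extreme fibre distance c = 215 mm; S = I/c = 1 684 367 mm³.

S_x ≈ 1.684 × 10⁶ mm³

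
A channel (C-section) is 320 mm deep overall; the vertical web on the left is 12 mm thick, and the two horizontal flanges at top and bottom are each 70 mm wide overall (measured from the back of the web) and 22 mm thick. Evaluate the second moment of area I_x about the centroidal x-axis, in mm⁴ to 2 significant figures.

Treat the section as a set of non-overlapping primitives; coordinates are from the bounding-box lower-left.
Web: 12 × 320, A = 3 840 mm², y = 160 mm, Ī = 32 768 000 mm⁴.
Top flange (beyond web): 58 × 22, A = 1 276 mm², y = 309 mm, Ī = 51 465 mm⁴.
Bottom flange (beyond web): 58 × 22, A = 1 276 mm², y = 11 mm, Ī = 51 465 mm⁴.
By symmetry the centroid is at mid-height, ȳ = 160 mm.
Transfer each piece to the centroidal x-axis using Ī + A·d² with d = y − 160:
  web: d = 0 mm → contributes +32 768 000 mm⁴
  top flange (beyond web): d = 149 mm → contributes +28 379 941 mm⁴
  bottom flange (beyond web): d = -149 mm → contributes +28 379 941 mm⁴
Total I = 89 527 883 mm⁴.

I_x ≈ 9.0 × 10⁷ mm⁴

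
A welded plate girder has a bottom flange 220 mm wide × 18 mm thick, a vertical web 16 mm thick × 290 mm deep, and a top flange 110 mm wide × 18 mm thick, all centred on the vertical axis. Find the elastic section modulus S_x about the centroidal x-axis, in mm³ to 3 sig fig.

S_x ≈ 8.59 × 10⁵ mm³

Treat the section as a set of non-overlapping primitives; coordinates are from the bounding-box lower-left.
Bottom plate: 220 × 18, A = 3 960 mm², y = 9 mm, Ī = 106 920 mm⁴.
Web plate: 16 × 290, A = 4 640 mm², y = 163 mm, Ī = 32 518 667 mm⁴.
Top plate: 110 × 18, A = 1 980 mm², y = 317 mm, Ī = 53 460 mm⁴.
Centroid: ȳ = ΣA·y / ΣA = 134.18 mm.
Transfer each piece to the centroidal x-axis using Ī + A·d² with d = y − 134.18:
  bottom plate: d = -125.18 mm → contributes +62 159 836 mm⁴
  web plate: d = 28.82 mm → contributes +36 372 727 mm⁴
  top plate: d = 182.82 mm → contributes +66 231 603 mm⁴
Total I = 164 764 165 mm⁴.
Extreme fibre distance c = 191.82 mm; S = I/c = 858 950 mm³.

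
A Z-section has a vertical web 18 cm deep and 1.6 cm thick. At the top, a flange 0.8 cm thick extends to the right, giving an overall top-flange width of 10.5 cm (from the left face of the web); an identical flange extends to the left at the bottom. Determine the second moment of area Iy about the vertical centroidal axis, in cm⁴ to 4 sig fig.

Break the section into simple shapes (no overlaps), measuring from the bottom-left corner of the bounding box.
Web: 1.6 × 18, A = 28.8 cm², x = 9.7 cm, Ī = 6.144 cm⁴.
Top flange (beyond web): 8.9 × 0.8, A = 7.12 cm², x = 14.95 cm, Ī = 46.9979 cm⁴.
Bottom flange (beyond web): 8.9 × 0.8, A = 7.12 cm², x = 4.45 cm, Ī = 46.9979 cm⁴.
Centroid: x̄ = ΣA·x / ΣA = 9.7 cm.
Transfer each piece to the vertical centroidal axis using Ī + A·d² with d = x − 9.7:
  web: d = 0 cm → contributes +6.144 cm⁴
  top flange (beyond web): d = 5.25 cm → contributes +243.243 cm⁴
  bottom flange (beyond web): d = -5.25 cm → contributes +243.243 cm⁴
Total I = 492.63 cm⁴.

Iy ≈ 492.6 cm⁴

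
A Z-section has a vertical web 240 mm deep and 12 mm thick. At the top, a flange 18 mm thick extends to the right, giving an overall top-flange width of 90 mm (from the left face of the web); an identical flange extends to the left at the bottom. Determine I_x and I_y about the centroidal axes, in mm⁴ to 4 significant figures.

Treat the section as a set of non-overlapping primitives; coordinates are from the bounding-box lower-left.
Web: 12 × 240, A = 2 880 mm², y = 120 mm, Ī = 13 824 000 mm⁴.
Top flange (beyond web): 78 × 18, A = 1 404 mm², y = 231 mm, Ī = 37 908 mm⁴.
Bottom flange (beyond web): 78 × 18, A = 1 404 mm², y = 9 mm, Ī = 37 908 mm⁴.
Centroid: ȳ = ΣA·y / ΣA = 120 mm.
Transfer each piece to the centroidal x-axis using Ī + A·d² with d = y − 120:
  web: d = 0 mm → contributes +13 824 000 mm⁴
  top flange (beyond web): d = 111 mm → contributes +17 336 592 mm⁴
  bottom flange (beyond web): d = -111 mm → contributes +17 336 592 mm⁴
Total I = 48 497 184 mm⁴.
For the y-axis: x̄ = 84 mm.
Repeating about the centroidal y-axis gives I_y = 7 144 416 mm⁴.

I_x ≈ 4.850 × 10⁷ mm⁴, I_y ≈ 7.144 × 10⁶ mm⁴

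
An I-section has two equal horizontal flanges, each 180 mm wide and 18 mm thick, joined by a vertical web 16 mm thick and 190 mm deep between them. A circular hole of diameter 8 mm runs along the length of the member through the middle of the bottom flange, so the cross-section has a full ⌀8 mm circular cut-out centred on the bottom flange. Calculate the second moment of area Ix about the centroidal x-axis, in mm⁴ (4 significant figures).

Ix ≈ 7.886 × 10⁷ mm⁴

Break the section into simple shapes (no overlaps), measuring from the bottom-left corner of the bounding box.
Bottom flange: 180 × 18, A = 3 240 mm², y = 9 mm, Ī = 87 480 mm⁴.
Web: 16 × 190, A = 3 040 mm², y = 113 mm, Ī = 9 145 333 mm⁴.
Top flange: 180 × 18, A = 3 240 mm², y = 217 mm, Ī = 87 480 mm⁴.
Hole (subtracted): ⌀8, A = 50.2655 mm², y = 9 mm, Ī = 201.062 mm⁴.
Centroid: ȳ = ΣA·y / ΣA = 113.552 mm.
Transfer each piece to the centroidal x-axis using Ī + A·d² with d = y − 113.552:
  bottom flange: d = -104.552 mm → contributes +35 504 334 mm⁴
  web: d = -0.552033 mm → contributes +9 146 260 mm⁴
  top flange: d = 103.448 mm → contributes +34 760 281 mm⁴
  hole: d = -104.552 mm → contributes −549 659 mm⁴
Total I = 78 861 215 mm⁴.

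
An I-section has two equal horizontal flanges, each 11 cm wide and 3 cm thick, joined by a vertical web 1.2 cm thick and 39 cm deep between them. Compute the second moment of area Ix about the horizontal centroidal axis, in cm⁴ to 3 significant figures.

Ix ≈ 3.51 × 10⁴ cm⁴

Split into non-overlapping primitives; take the origin at the lower-left of the bounding box.
Bottom flange: 11 × 3, A = 33 cm², y = 1.5 cm, Ī = 24.75 cm⁴.
Web: 1.2 × 39, A = 46.8 cm², y = 22.5 cm, Ī = 5931.9 cm⁴.
Top flange: 11 × 3, A = 33 cm², y = 43.5 cm, Ī = 24.75 cm⁴.
By symmetry the centroid is at mid-height, ȳ = 22.5 cm.
Transfer each piece to the horizontal centroidal axis using Ī + A·d² with d = y − 22.5:
  bottom flange: d = -21 cm → contributes +14 578 cm⁴
  web: d = 0 cm → contributes +5931.9 cm⁴
  top flange: d = 21 cm → contributes +14 578 cm⁴
Total I = 35 087 cm⁴.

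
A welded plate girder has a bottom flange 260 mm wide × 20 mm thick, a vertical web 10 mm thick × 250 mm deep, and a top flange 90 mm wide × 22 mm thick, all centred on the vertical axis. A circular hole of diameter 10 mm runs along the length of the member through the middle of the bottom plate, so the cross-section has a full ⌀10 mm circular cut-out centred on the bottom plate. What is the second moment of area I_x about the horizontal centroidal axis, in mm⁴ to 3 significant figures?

I_x ≈ 1.25 × 10⁸ mm⁴

Decompose the section into non-overlapping parts with the origin at the bottom-left of its bounding rectangle.
Bottom plate: 260 × 20, A = 5 200 mm², y = 10 mm, Ī = 173 333 mm⁴.
Web plate: 10 × 250, A = 2 500 mm², y = 145 mm, Ī = 13 020 833 mm⁴.
Top plate: 90 × 22, A = 1 980 mm², y = 281 mm, Ī = 79 860 mm⁴.
Hole (subtracted): ⌀10, A = 78.54 mm², y = 10 mm, Ī = 490.87 mm⁴.
Centroid: ȳ = ΣA·y / ΣA = 101.04 mm.
Transfer each piece to the horizontal centroidal axis using Ī + A·d² with d = y − 101.04:
  bottom plate: d = -91.036 mm → contributes +43 268 755 mm⁴
  web plate: d = 43.964 mm → contributes +17 852 883 mm⁴
  top plate: d = 179.96 mm → contributes +64 206 093 mm⁴
  hole: d = -91.036 mm → contributes −651 396 mm⁴
Total I = 124 676 335 mm⁴.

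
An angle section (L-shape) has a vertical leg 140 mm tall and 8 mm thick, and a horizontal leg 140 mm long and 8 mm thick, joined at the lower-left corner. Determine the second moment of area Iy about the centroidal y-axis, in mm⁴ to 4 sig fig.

Iy ≈ 4.203 × 10⁶ mm⁴

Split into non-overlapping primitives; take the origin at the lower-left of the bounding box.
Vertical leg: 8 × 140, A = 1 120 mm², x = 4 mm, Ī = 5973.33 mm⁴.
Horizontal leg (remainder): 132 × 8, A = 1 056 mm², x = 74 mm, Ī = 1 533 312 mm⁴.
Centroid: x̄ = ΣA·x / ΣA = 37.9706 mm.
Transfer each piece to the centroidal y-axis using Ī + A·d² with d = x − 37.9706:
  vertical leg: d = -33.9706 mm → contributes +1 298 454 mm⁴
  horizontal leg (remainder): d = 36.0294 mm → contributes +2 904 125 mm⁴
Total I = 4 202 579 mm⁴.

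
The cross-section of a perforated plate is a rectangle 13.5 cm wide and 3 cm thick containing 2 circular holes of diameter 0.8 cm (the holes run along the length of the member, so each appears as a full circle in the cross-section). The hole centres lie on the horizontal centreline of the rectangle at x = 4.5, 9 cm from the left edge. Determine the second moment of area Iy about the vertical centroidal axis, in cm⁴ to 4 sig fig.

Iy ≈ 610.0 cm⁴

Break the section into simple shapes (no overlaps), measuring from the bottom-left corner of the bounding box.
Plate: 13.5 × 3, A = 40.5 cm², x = 6.75 cm, Ī = 615.094 cm⁴.
Hole 1 (subtracted): ⌀0.8, A = 0.502655 cm², x = 4.5 cm, Ī = 0.0201062 cm⁴.
Hole 2 (subtracted): ⌀0.8, A = 0.502655 cm², x = 9 cm, Ī = 0.0201062 cm⁴.
By symmetry the centroid is at mid-width, x̄ = 6.75 cm.
Transfer each piece to the vertical centroidal axis using Ī + A·d² with d = x − 6.75:
  plate: d = 0 cm → contributes +615.094 cm⁴
  hole 1: d = -2.25 cm → contributes −2.5648 cm⁴
  hole 2: d = 2.25 cm → contributes −2.5648 cm⁴
Total I = 609.964 cm⁴.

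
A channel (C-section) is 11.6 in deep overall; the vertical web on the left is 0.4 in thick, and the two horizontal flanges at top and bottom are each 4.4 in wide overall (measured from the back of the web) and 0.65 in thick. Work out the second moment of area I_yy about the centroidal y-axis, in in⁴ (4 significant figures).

I_yy ≈ 18.86 in⁴

Split into non-overlapping primitives; take the origin at the lower-left of the bounding box.
Web: 0.4 × 11.6, A = 4.64 in², x = 0.2 in, Ī = 0.0618667 in⁴.
Top flange (beyond web): 4 × 0.65, A = 2.6 in², x = 2.4 in, Ī = 3.46667 in⁴.
Bottom flange (beyond web): 4 × 0.65, A = 2.6 in², x = 2.4 in, Ī = 3.46667 in⁴.
Centroid: x̄ = ΣA·x / ΣA = 1.3626 in.
Transfer each piece to the centroidal y-axis using Ī + A·d² with d = x − 1.3626:
  web: d = -1.1626 in → contributes +6.33349 in⁴
  top flange (beyond web): d = 1.0374 in → contributes +6.26477 in⁴
  bottom flange (beyond web): d = 1.0374 in → contributes +6.26477 in⁴
Total I = 18.863 in⁴.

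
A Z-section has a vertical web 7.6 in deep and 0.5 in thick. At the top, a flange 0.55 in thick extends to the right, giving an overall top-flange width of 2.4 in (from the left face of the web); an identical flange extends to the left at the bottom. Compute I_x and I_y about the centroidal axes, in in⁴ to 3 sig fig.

I_x ≈ 44.3 in⁴, I_y ≈ 3.72 in⁴

Split into non-overlapping primitives; take the origin at the lower-left of the bounding box.
Web: 0.5 × 7.6, A = 3.8 in², y = 3.8 in, Ī = 18.291 in⁴.
Top flange (beyond web): 1.9 × 0.55, A = 1.045 in², y = 7.325 in, Ī = 0.026343 in⁴.
Bottom flange (beyond web): 1.9 × 0.55, A = 1.045 in², y = 0.275 in, Ī = 0.026343 in⁴.
Centroid: ȳ = ΣA·y / ΣA = 3.8 in.
Transfer each piece to the centroidal x-axis using Ī + A·d² with d = y − 3.8:
  web: d = 0 in → contributes +18.291 in⁴
  top flange (beyond web): d = 3.525 in → contributes +13.011 in⁴
  bottom flange (beyond web): d = -3.525 in → contributes +13.011 in⁴
Total I = 44.313 in⁴.
For the y-axis: x̄ = 2.15 in.
Repeating about the centroidal y-axis gives I_y = 3.7175 in⁴.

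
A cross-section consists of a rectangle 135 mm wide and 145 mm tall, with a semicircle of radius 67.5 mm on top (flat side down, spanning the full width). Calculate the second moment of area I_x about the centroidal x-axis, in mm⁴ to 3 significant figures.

I_x ≈ 9.02 × 10⁷ mm⁴

Break the section into simple shapes (no overlaps), measuring from the bottom-left corner of the bounding box.
Rectangular body: 135 × 145, A = 19 575 mm², y = 72.5 mm, Ī = 34 297 031 mm⁴.
Semicircular cap: semicircle r = 67.5, A = 7156.9 mm², y = 173.65 mm, Ī = 2 278 490 mm⁴.
Centroid: ȳ = ΣA·y / ΣA = 99.58 mm.
Transfer each piece to the centroidal x-axis using Ī + A·d² with d = y − 99.58:
  rectangular body: d = -27.08 mm → contributes +48 652 233 mm⁴
  semicircular cap: d = 74.068 mm → contributes +41 541 504 mm⁴
Total I = 90 193 737 mm⁴.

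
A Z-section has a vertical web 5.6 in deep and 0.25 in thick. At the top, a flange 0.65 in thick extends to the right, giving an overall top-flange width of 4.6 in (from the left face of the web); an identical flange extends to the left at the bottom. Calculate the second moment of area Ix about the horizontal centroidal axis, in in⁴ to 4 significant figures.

Ix ≈ 38.50 in⁴

Split into non-overlapping primitives; take the origin at the lower-left of the bounding box.
Web: 0.25 × 5.6, A = 1.4 in², y = 2.8 in, Ī = 3.65867 in⁴.
Top flange (beyond web): 4.35 × 0.65, A = 2.8275 in², y = 5.275 in, Ī = 0.0995516 in⁴.
Bottom flange (beyond web): 4.35 × 0.65, A = 2.8275 in², y = 0.325 in, Ī = 0.0995516 in⁴.
Centroid: ȳ = ΣA·y / ΣA = 2.8 in.
Transfer each piece to the horizontal centroidal axis using Ī + A·d² with d = y − 2.8:
  web: d = 0 in → contributes +3.65867 in⁴
  top flange (beyond web): d = 2.475 in → contributes +17.4198 in⁴
  bottom flange (beyond web): d = -2.475 in → contributes +17.4198 in⁴
Total I = 38.4982 in⁴.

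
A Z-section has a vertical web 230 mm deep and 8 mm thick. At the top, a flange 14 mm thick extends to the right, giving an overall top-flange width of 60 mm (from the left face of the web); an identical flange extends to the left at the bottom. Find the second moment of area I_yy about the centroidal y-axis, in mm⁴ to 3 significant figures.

Decompose the section into non-overlapping parts with the origin at the bottom-left of its bounding rectangle.
Web: 8 × 230, A = 1 840 mm², x = 56 mm, Ī = 9813.3 mm⁴.
Top flange (beyond web): 52 × 14, A = 728 mm², x = 86 mm, Ī = 164 043 mm⁴.
Bottom flange (beyond web): 52 × 14, A = 728 mm², x = 26 mm, Ī = 164 043 mm⁴.
Centroid: x̄ = ΣA·x / ΣA = 56 mm.
Transfer each piece to the centroidal y-axis using Ī + A·d² with d = x − 56:
  web: d = 0 mm → contributes +9813.3 mm⁴
  top flange (beyond web): d = 30 mm → contributes +819 243 mm⁴
  bottom flange (beyond web): d = -30 mm → contributes +819 243 mm⁴
Total I = 1 648 299 mm⁴.

I_yy ≈ 1.65 × 10⁶ mm⁴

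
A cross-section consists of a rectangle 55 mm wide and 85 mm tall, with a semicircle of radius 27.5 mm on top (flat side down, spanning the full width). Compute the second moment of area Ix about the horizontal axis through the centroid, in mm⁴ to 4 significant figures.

Ix ≈ 5.657 × 10⁶ mm⁴

Break the section into simple shapes (no overlaps), measuring from the bottom-left corner of the bounding box.
Rectangular body: 55 × 85, A = 4 675 mm², y = 42.5 mm, Ī = 2 814 740 mm⁴.
Semicircular cap: semicircle r = 27.5, A = 1187.91 mm², y = 96.6714 mm, Ī = 62771.5 mm⁴.
Centroid: ȳ = ΣA·y / ΣA = 53.4759 mm.
Transfer each piece to the horizontal axis through the centroid using Ī + A·d² with d = y − 53.4759:
  rectangular body: d = -10.9759 mm → contributes +3 377 942 mm⁴
  semicircular cap: d = 43.1954 mm → contributes +2 279 236 mm⁴
Total I = 5 657 178 mm⁴.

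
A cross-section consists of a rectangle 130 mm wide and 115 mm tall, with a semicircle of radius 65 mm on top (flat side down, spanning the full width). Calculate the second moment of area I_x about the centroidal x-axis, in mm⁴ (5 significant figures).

I_x ≈ 5.1711 × 10⁷ mm⁴

Treat the section as a set of non-overlapping primitives; coordinates are from the bounding-box lower-left.
Rectangular body: 130 × 115, A = 14 950 mm², y = 57.5 mm, Ī = 16 476 146 mm⁴.
Semicircular cap: semicircle r = 65, A = 6636.614 mm², y = 142.5869 mm, Ī = 1 959 230 mm⁴.
Centroid: ȳ = ΣA·y / ΣA = 83.6592 mm.
Transfer each piece to the centroidal x-axis using Ī + A·d² with d = y − 83.6592:
  rectangular body: d = -26.1592 mm → contributes +26 706 490 mm⁴
  semicircular cap: d = 58.92765 mm → contributes +25 004 663 mm⁴
Total I = 51 711 153 mm⁴.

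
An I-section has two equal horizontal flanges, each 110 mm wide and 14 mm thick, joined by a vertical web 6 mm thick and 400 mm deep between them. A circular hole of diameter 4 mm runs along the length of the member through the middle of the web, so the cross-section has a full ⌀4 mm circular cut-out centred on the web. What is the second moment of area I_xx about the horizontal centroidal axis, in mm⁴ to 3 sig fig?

I_xx ≈ 1.64 × 10⁸ mm⁴

Treat the section as a set of non-overlapping primitives; coordinates are from the bounding-box lower-left.
Bottom flange: 110 × 14, A = 1 540 mm², y = 7 mm, Ī = 25 153 mm⁴.
Web: 6 × 400, A = 2 400 mm², y = 214 mm, Ī = 32 000 000 mm⁴.
Top flange: 110 × 14, A = 1 540 mm², y = 421 mm, Ī = 25 153 mm⁴.
Hole (subtracted): ⌀4, A = 12.566 mm², y = 214 mm, Ī = 12.566 mm⁴.
By symmetry the centroid is at mid-height, ȳ = 214 mm.
Transfer each piece to the horizontal centroidal axis using Ī + A·d² with d = y − 214:
  bottom flange: d = -207 mm → contributes +66 012 613 mm⁴
  web: d = 0 mm → contributes +32 000 000 mm⁴
  top flange: d = 207 mm → contributes +66 012 613 mm⁴
  hole: d = 0 mm → contributes −12.566 mm⁴
Total I = 164 025 214 mm⁴.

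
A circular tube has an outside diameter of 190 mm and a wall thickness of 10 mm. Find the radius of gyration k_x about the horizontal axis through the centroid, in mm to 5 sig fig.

Break the section into simple shapes (no overlaps), measuring from the bottom-left corner of the bounding box.
Outer circle: ⌀190, A = 28352.87 mm², y = 95 mm, Ī = 63 971 171 mm⁴.
Bore (subtracted): ⌀170, A = 22698.01 mm², y = 95 mm, Ī = 40 998 275 mm⁴.
By symmetry the centroid is at mid-height, ȳ = 95 mm.
All pieces are centred on the horizontal axis through the centroid, so I = ΣĪ (holes subtracted) = 22 972 896 mm⁴.
Radius of gyration: k = √(I/A) = √(22 972 896 / 5654.867) = 63.73774 mm.

k_x ≈ 63.738 mm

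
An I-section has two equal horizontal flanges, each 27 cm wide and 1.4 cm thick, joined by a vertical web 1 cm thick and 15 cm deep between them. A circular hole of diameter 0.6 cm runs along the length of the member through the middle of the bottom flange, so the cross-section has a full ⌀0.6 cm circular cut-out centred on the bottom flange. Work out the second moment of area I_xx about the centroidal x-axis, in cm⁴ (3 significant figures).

Break the section into simple shapes (no overlaps), measuring from the bottom-left corner of the bounding box.
Bottom flange: 27 × 1.4, A = 37.8 cm², y = 0.7 cm, Ī = 6.174 cm⁴.
Web: 1 × 15, A = 15 cm², y = 8.9 cm, Ī = 281.25 cm⁴.
Top flange: 27 × 1.4, A = 37.8 cm², y = 17.1 cm, Ī = 6.174 cm⁴.
Hole (subtracted): ⌀0.6, A = 0.28274 cm², y = 0.7 cm, Ī = 0.0063617 cm⁴.
Centroid: ȳ = ΣA·y / ΣA = 8.9257 cm.
Transfer each piece to the centroidal x-axis using Ī + A·d² with d = y − 8.9257:
  bottom flange: d = -8.2257 cm → contributes +2563.8 cm⁴
  web: d = -0.025671 cm → contributes +281.26 cm⁴
  top flange: d = 8.1743 cm → contributes +2 532 cm⁴
  hole: d = -8.2257 cm → contributes −19.137 cm⁴
Total I = 5357.9 cm⁴.

I_xx ≈ 5360 cm⁴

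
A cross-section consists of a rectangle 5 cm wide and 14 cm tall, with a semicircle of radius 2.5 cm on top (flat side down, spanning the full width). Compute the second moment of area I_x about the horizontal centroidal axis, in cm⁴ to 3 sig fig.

I_x ≈ 1710 cm⁴

Treat the section as a set of non-overlapping primitives; coordinates are from the bounding-box lower-left.
Rectangular body: 5 × 14, A = 70 cm², y = 7 cm, Ī = 1143.3 cm⁴.
Semicircular cap: semicircle r = 2.5, A = 9.8175 cm², y = 15.061 cm, Ī = 4.2874 cm⁴.
Centroid: ȳ = ΣA·y / ΣA = 7.9915 cm.
Transfer each piece to the horizontal centroidal axis using Ī + A·d² with d = y − 7.9915:
  rectangular body: d = -0.9915 cm → contributes +1212.1 cm⁴
  semicircular cap: d = 7.0695 cm → contributes +494.95 cm⁴
Total I = 1707.1 cm⁴.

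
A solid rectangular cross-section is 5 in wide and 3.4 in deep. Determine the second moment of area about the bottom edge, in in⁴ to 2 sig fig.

I_base ≈ 66 in⁴

The section: 5 × 3.4, A = 17 in², y = 1.7 in, Ī = 16.38 in⁴.
Transfer it to a horizontal axis along the bottom face using Ī + A·d² with d = y − 0:
  the section: d = 1.7 in → contributes +65.51 in⁴
Total I = 65.51 in⁴.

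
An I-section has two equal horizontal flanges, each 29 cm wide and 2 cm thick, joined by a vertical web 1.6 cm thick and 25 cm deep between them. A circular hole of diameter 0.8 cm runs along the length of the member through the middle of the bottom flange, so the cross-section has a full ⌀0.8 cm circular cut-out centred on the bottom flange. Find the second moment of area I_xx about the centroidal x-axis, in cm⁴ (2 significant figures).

Split into non-overlapping primitives; take the origin at the lower-left of the bounding box.
Bottom flange: 29 × 2, A = 58 cm², y = 1 cm, Ī = 19.33 cm⁴.
Web: 1.6 × 25, A = 40 cm², y = 14.5 cm, Ī = 2 083 cm⁴.
Top flange: 29 × 2, A = 58 cm², y = 28 cm, Ī = 19.33 cm⁴.
Hole (subtracted): ⌀0.8, A = 0.5027 cm², y = 1 cm, Ī = 0.02011 cm⁴.
Centroid: ȳ = ΣA·y / ΣA = 14.54 cm.
Transfer each piece to the centroidal x-axis using Ī + A·d² with d = y − 14.54:
  bottom flange: d = -13.54 cm → contributes +10 658 cm⁴
  web: d = -0.04364 cm → contributes +2 083 cm⁴
  top flange: d = 13.46 cm → contributes +10 522 cm⁴
  hole: d = -13.54 cm → contributes −92.22 cm⁴
Total I = 23 171 cm⁴.

I_xx ≈ 2.3 × 10⁴ cm⁴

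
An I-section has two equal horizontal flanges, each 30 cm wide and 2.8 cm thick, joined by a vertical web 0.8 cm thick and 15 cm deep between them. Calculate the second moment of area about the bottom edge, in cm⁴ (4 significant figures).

I_base ≈ 3.274 × 10⁴ cm⁴

Split into non-overlapping primitives; take the origin at the lower-left of the bounding box.
Bottom flange: 30 × 2.8, A = 84 cm², y = 1.4 cm, Ī = 54.88 cm⁴.
Web: 0.8 × 15, A = 12 cm², y = 10.3 cm, Ī = 225 cm⁴.
Top flange: 30 × 2.8, A = 84 cm², y = 19.2 cm, Ī = 54.88 cm⁴.
Transfer each piece to the bottom edge using Ī + A·d² with d = y − 0:
  bottom flange: d = 1.4 cm → contributes +219.52 cm⁴
  web: d = 10.3 cm → contributes +1498.08 cm⁴
  top flange: d = 19.2 cm → contributes +31020.6 cm⁴
Total I = 32738.2 cm⁴.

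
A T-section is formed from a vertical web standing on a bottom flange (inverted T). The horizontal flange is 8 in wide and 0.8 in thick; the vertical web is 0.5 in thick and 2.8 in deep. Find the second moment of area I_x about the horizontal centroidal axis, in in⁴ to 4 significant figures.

Split into non-overlapping primitives; take the origin at the lower-left of the bounding box.
Flange: 8 × 0.8, A = 6.4 in², y = 0.4 in, Ī = 0.341333 in⁴.
Web: 0.5 × 2.8, A = 1.4 in², y = 2.2 in, Ī = 0.914667 in⁴.
Centroid: ȳ = ΣA·y / ΣA = 0.723077 in.
Transfer each piece to the horizontal centroidal axis using Ī + A·d² with d = y − 0.723077:
  flange: d = -0.323077 in → contributes +1.00936 in⁴
  web: d = 1.47692 in → contributes +3.96849 in⁴
Total I = 4.97785 in⁴.

I_x ≈ 4.978 in⁴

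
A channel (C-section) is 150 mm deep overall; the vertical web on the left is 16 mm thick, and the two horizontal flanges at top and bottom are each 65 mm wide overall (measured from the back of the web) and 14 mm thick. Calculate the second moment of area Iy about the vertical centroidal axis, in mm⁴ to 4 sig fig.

Decompose the section into non-overlapping parts with the origin at the bottom-left of its bounding rectangle.
Web: 16 × 150, A = 2 400 mm², x = 8 mm, Ī = 51 200 mm⁴.
Top flange (beyond web): 49 × 14, A = 686 mm², x = 40.5 mm, Ī = 137 257 mm⁴.
Bottom flange (beyond web): 49 × 14, A = 686 mm², x = 40.5 mm, Ī = 137 257 mm⁴.
Centroid: x̄ = ΣA·x / ΣA = 19.8213 mm.
Transfer each piece to the vertical centroidal axis using Ī + A·d² with d = x − 19.8213:
  web: d = -11.8213 mm → contributes +386 584 mm⁴
  top flange (beyond web): d = 20.6787 mm → contributes +430 596 mm⁴
  bottom flange (beyond web): d = 20.6787 mm → contributes +430 596 mm⁴
Total I = 1 247 777 mm⁴.

Iy ≈ 1.248 × 10⁶ mm⁴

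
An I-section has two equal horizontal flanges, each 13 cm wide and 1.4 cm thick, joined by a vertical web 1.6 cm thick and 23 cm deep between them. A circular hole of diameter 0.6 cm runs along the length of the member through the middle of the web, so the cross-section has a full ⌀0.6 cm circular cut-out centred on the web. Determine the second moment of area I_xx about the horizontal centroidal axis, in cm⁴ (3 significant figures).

Split into non-overlapping primitives; take the origin at the lower-left of the bounding box.
Bottom flange: 13 × 1.4, A = 18.2 cm², y = 0.7 cm, Ī = 2.9727 cm⁴.
Web: 1.6 × 23, A = 36.8 cm², y = 12.9 cm, Ī = 1622.3 cm⁴.
Top flange: 13 × 1.4, A = 18.2 cm², y = 25.1 cm, Ī = 2.9727 cm⁴.
Hole (subtracted): ⌀0.6, A = 0.28274 cm², y = 12.9 cm, Ī = 0.0063617 cm⁴.
By symmetry the centroid is at mid-height, ȳ = 12.9 cm.
Transfer each piece to the horizontal centroidal axis using Ī + A·d² with d = y − 12.9:
  bottom flange: d = -12.2 cm → contributes +2711.9 cm⁴
  web: d = 0 cm → contributes +1622.3 cm⁴
  top flange: d = 12.2 cm → contributes +2711.9 cm⁴
  hole: d = 0 cm → contributes −0.0063617 cm⁴
Total I = 7 046 cm⁴.

I_xx ≈ 7050 cm⁴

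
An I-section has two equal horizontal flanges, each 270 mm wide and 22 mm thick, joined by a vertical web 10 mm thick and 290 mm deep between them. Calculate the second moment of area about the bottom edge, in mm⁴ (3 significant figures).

I_base ≈ 7.22 × 10⁸ mm⁴

Treat the section as a set of non-overlapping primitives; coordinates are from the bounding-box lower-left.
Bottom flange: 270 × 22, A = 5 940 mm², y = 11 mm, Ī = 239 580 mm⁴.
Web: 10 × 290, A = 2 900 mm², y = 167 mm, Ī = 20 324 167 mm⁴.
Top flange: 270 × 22, A = 5 940 mm², y = 323 mm, Ī = 239 580 mm⁴.
Transfer each piece to the bottom edge using Ī + A·d² with d = y − 0:
  bottom flange: d = 11 mm → contributes +958 320 mm⁴
  web: d = 167 mm → contributes +101 202 267 mm⁴
  top flange: d = 323 mm → contributes +619 953 840 mm⁴
Total I = 722 114 427 mm⁴.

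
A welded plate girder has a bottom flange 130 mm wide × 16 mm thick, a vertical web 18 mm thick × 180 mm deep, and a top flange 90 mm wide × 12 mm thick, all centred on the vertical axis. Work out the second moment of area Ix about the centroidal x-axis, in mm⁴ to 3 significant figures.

Treat the section as a set of non-overlapping primitives; coordinates are from the bounding-box lower-left.
Bottom plate: 130 × 16, A = 2 080 mm², y = 8 mm, Ī = 44 373 mm⁴.
Web plate: 18 × 180, A = 3 240 mm², y = 106 mm, Ī = 8 748 000 mm⁴.
Top plate: 90 × 12, A = 1 080 mm², y = 202 mm, Ī = 12 960 mm⁴.
Centroid: ȳ = ΣA·y / ΣA = 90.35 mm.
Transfer each piece to the centroidal x-axis using Ī + A·d² with d = y − 90.35:
  bottom plate: d = -82.35 mm → contributes +14 149 940 mm⁴
  web plate: d = 15.65 mm → contributes +9 541 549 mm⁴
  top plate: d = 111.65 mm → contributes +13 475 940 mm⁴
Total I = 37 167 429 mm⁴.

Ix ≈ 3.72 × 10⁷ mm⁴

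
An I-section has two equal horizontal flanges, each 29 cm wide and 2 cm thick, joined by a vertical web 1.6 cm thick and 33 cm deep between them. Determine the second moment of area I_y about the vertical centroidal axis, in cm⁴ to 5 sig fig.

Break the section into simple shapes (no overlaps), measuring from the bottom-left corner of the bounding box.
Bottom flange: 29 × 2, A = 58 cm², x = 14.5 cm, Ī = 4064.833 cm⁴.
Web: 1.6 × 33, A = 52.8 cm², x = 14.5 cm, Ī = 11.264 cm⁴.
Top flange: 29 × 2, A = 58 cm², x = 14.5 cm, Ī = 4064.833 cm⁴.
By symmetry the centroid is at mid-width, x̄ = 14.5 cm.
All pieces are centred on the vertical centroidal axis, so I = ΣĪ = 8140.931 cm⁴.

I_y ≈ 8140.9 cm⁴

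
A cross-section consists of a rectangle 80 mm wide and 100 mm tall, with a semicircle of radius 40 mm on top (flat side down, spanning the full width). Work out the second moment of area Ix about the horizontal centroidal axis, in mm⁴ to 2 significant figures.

Ix ≈ 1.6 × 10⁷ mm⁴

Treat the section as a set of non-overlapping primitives; coordinates are from the bounding-box lower-left.
Rectangular body: 80 × 100, A = 8 000 mm², y = 50 mm, Ī = 6 666 667 mm⁴.
Semicircular cap: semicircle r = 40, A = 2 513 mm², y = 117 mm, Ī = 280 978 mm⁴.
Centroid: ȳ = ΣA·y / ΣA = 66.01 mm.
Transfer each piece to the horizontal centroidal axis using Ī + A·d² with d = y − 66.01:
  rectangular body: d = -16.01 mm → contributes +8 717 541 mm⁴
  semicircular cap: d = 50.97 mm → contributes +6 809 113 mm⁴
Total I = 15 526 653 mm⁴.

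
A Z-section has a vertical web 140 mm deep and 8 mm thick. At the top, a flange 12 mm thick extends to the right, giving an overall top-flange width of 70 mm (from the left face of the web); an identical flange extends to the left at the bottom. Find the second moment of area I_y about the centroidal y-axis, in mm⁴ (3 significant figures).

Decompose the section into non-overlapping parts with the origin at the bottom-left of its bounding rectangle.
Web: 8 × 140, A = 1 120 mm², x = 66 mm, Ī = 5973.3 mm⁴.
Top flange (beyond web): 62 × 12, A = 744 mm², x = 101 mm, Ī = 238 328 mm⁴.
Bottom flange (beyond web): 62 × 12, A = 744 mm², x = 31 mm, Ī = 238 328 mm⁴.
Centroid: x̄ = ΣA·x / ΣA = 66 mm.
Transfer each piece to the centroidal y-axis using Ī + A·d² with d = x − 66:
  web: d = 0 mm → contributes +5973.3 mm⁴
  top flange (beyond web): d = 35 mm → contributes +1 149 728 mm⁴
  bottom flange (beyond web): d = -35 mm → contributes +1 149 728 mm⁴
Total I = 2 305 429 mm⁴.

I_y ≈ 2.31 × 10⁶ mm⁴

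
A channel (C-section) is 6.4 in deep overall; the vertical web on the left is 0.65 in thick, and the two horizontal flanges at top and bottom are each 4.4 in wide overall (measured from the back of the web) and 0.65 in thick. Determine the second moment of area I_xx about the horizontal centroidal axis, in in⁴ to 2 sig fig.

Treat the section as a set of non-overlapping primitives; coordinates are from the bounding-box lower-left.
Web: 0.65 × 6.4, A = 4.16 in², y = 3.2 in, Ī = 14.2 in⁴.
Top flange (beyond web): 3.75 × 0.65, A = 2.438 in², y = 6.075 in, Ī = 0.08582 in⁴.
Bottom flange (beyond web): 3.75 × 0.65, A = 2.438 in², y = 0.325 in, Ī = 0.08582 in⁴.
By symmetry the centroid is at mid-height, ȳ = 3.2 in.
Transfer each piece to the horizontal centroidal axis using Ī + A·d² with d = y − 3.2:
  web: d = 0 in → contributes +14.2 in⁴
  top flange (beyond web): d = 2.875 in → contributes +20.23 in⁴
  bottom flange (beyond web): d = -2.875 in → contributes +20.23 in⁴
Total I = 54.67 in⁴.

I_xx ≈ 55 in⁴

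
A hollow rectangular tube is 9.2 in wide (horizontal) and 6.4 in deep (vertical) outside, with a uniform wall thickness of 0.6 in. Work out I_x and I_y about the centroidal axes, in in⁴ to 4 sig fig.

Break the section into simple shapes (no overlaps), measuring from the bottom-left corner of the bounding box.
Outer rectangle: 9.2 × 6.4, A = 58.88 in², y = 3.2 in, Ī = 200.977 in⁴.
Inner void (subtracted): 8 × 5.2, A = 41.6 in², y = 3.2 in, Ī = 93.7387 in⁴.
By symmetry the centroid is at mid-height, ȳ = 3.2 in.
All pieces are centred on the centroidal x-axis, so I = ΣĪ (holes subtracted) = 107.238 in⁴.
Repeating about the centroidal y-axis gives I_y = 193.434 in⁴.

I_x ≈ 107.2 in⁴, I_y ≈ 193.4 in⁴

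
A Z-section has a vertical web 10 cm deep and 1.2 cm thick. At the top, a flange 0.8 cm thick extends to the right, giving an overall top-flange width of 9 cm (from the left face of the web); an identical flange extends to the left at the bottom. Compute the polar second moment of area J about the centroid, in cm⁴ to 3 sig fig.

J ≈ 682 cm⁴

Break the section into simple shapes (no overlaps), measuring from the bottom-left corner of the bounding box.
Web: 1.2 × 10, A = 12 cm², y = 5 cm, Ī = 100 cm⁴.
Top flange (beyond web): 7.8 × 0.8, A = 6.24 cm², y = 9.6 cm, Ī = 0.3328 cm⁴.
Bottom flange (beyond web): 7.8 × 0.8, A = 6.24 cm², y = 0.4 cm, Ī = 0.3328 cm⁴.
Centroid: ȳ = ΣA·y / ΣA = 5 cm.
Transfer each piece to the centroidal x-axis using Ī + A·d² with d = y − 5:
  web: d = 0 cm → contributes +100 cm⁴
  top flange (beyond web): d = 4.6 cm → contributes +132.37 cm⁴
  bottom flange (beyond web): d = -4.6 cm → contributes +132.37 cm⁴
Total I = 364.74 cm⁴.
For the y-axis: x̄ = 8.4 cm.
Repeating about the centroidal y-axis gives I_y = 317.43 cm⁴.
Polar second moment: J = I_x + I_y = 682.18 cm⁴.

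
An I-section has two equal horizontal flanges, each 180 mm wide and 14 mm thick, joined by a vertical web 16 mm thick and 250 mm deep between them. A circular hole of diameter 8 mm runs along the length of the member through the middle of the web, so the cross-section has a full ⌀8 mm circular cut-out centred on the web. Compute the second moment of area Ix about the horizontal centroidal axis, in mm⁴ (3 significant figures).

Ix ≈ 1.09 × 10⁸ mm⁴

Break the section into simple shapes (no overlaps), measuring from the bottom-left corner of the bounding box.
Bottom flange: 180 × 14, A = 2 520 mm², y = 7 mm, Ī = 41 160 mm⁴.
Web: 16 × 250, A = 4 000 mm², y = 139 mm, Ī = 20 833 333 mm⁴.
Top flange: 180 × 14, A = 2 520 mm², y = 271 mm, Ī = 41 160 mm⁴.
Hole (subtracted): ⌀8, A = 50.265 mm², y = 139 mm, Ī = 201.06 mm⁴.
By symmetry the centroid is at mid-height, ȳ = 139 mm.
Transfer each piece to the horizontal centroidal axis using Ī + A·d² with d = y − 139:
  bottom flange: d = -132 mm → contributes +43 949 640 mm⁴
  web: d = 0 mm → contributes +20 833 333 mm⁴
  top flange: d = 132 mm → contributes +43 949 640 mm⁴
  hole: d = 0 mm → contributes −201.06 mm⁴
Total I = 108 732 412 mm⁴.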